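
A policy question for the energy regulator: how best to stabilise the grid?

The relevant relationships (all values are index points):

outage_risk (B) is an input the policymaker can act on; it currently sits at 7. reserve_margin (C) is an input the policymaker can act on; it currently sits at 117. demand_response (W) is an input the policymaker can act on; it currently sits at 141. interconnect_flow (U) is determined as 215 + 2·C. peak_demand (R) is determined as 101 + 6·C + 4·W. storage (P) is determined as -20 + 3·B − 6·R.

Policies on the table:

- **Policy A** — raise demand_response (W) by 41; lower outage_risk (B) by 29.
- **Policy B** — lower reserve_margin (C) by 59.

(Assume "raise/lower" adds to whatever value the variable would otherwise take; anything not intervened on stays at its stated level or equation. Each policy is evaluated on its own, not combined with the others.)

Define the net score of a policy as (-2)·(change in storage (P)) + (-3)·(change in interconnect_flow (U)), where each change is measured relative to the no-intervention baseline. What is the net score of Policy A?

Baseline:
  B = 7
  C = 117
  W = 141
  U = 215 + 2·117 = 449
  R = 101 + 6·117 + 4·141 = 1367
  P = -20 + 3·7 − 6·1367 = -8201
Policy A (W + 41, B − 29):
  B = 7 − 29 = -22
  C = 117
  W = 141 + 41 = 182
  U = 215 + 2·117 = 449
  R = 101 + 6·117 + 4·182 = 1531
  P = -20 + 3·(-22) − 6·1531 = -9272
ΔP = -9272 − (-8201) = -1071; ΔU = 449 − 449 = 0
Score = (-2)·(-1071) + (-3)·0 = 2142

2142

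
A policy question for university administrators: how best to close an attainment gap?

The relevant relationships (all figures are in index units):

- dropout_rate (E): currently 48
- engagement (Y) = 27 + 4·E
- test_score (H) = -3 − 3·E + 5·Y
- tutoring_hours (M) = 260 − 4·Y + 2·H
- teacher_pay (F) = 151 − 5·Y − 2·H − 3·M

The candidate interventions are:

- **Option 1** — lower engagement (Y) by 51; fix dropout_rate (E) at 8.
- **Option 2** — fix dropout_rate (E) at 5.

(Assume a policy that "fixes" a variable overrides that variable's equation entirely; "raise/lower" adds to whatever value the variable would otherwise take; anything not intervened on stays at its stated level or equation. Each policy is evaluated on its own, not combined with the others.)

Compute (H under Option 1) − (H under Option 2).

Option 1 (Y − 51, E := 8):
  E = 8
  Y = 27 + 4·8 (−51 from intervention) = 8
  H = -3 − 3·8 + 5·8 = 13
Option 2 (E := 5):
  E = 5
  Y = 27 + 4·5 = 47
  H = -3 − 3·5 + 5·47 = 217
H: 13 − 217 = -204

-204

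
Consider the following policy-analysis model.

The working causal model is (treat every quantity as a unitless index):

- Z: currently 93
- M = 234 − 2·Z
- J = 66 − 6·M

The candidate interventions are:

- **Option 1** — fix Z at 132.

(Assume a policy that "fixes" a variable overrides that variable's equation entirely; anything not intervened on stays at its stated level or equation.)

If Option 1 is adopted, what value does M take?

-30

Option 1 (Z := 132):
  Z = 132
  M = 234 − 2·132 = -30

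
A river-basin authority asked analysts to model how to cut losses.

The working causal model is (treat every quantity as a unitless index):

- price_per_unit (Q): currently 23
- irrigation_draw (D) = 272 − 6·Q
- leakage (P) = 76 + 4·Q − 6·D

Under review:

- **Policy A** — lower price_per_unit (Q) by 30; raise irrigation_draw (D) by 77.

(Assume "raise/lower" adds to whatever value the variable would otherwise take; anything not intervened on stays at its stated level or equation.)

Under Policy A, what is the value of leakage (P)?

Policy A (Q − 30, D + 77):
  Q = 23 − 30 = -7
  D = 272 − 6·(-7) (+77 from intervention) = 391
  P = 76 + 4·(-7) − 6·391 = -2298

-2298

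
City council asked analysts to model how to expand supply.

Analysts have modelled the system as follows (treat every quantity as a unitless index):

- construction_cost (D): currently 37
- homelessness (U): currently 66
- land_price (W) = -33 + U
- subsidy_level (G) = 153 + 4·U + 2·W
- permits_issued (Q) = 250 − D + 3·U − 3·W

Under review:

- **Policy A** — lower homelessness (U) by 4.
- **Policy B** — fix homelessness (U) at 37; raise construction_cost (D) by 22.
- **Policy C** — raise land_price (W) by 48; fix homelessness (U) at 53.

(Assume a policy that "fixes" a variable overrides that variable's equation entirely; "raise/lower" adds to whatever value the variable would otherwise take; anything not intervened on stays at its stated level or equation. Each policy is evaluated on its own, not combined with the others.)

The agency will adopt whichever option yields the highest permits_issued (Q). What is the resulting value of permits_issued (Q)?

Policy A (U − 4):
  D = 37
  U = 66 − 4 = 62
  W = -33 + 62 = 29
  Q = 250 − 37 + 3·62 − 3·29 = 312
Policy B (U := 37, D + 22):
  D = 37 + 22 = 59
  U = 37
  W = -33 + 37 = 4
  Q = 250 − 59 + 3·37 − 3·4 = 290
Policy C (W + 48, U := 53):
  D = 37
  U = 53
  W = -33 + 53 (+48 from intervention) = 68
  Q = 250 − 37 + 3·53 − 3·68 = 168
Comparing — Policy A: Q=312, Policy B: Q=290, Policy C: Q=168. Highest is 312 (Policy A).

312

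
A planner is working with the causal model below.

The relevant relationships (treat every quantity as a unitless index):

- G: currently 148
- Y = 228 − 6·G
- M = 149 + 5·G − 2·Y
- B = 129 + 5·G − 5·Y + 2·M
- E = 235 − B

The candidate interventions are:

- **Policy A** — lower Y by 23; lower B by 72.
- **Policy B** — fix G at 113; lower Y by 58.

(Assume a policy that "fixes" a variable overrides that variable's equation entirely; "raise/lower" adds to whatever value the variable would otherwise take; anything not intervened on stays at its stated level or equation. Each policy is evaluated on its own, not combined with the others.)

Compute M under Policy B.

1730

Policy B (G := 113, Y − 58):
  G = 113
  Y = 228 − 6·113 (−58 from intervention) = -508
  M = 149 + 5·113 − 2·(-508) = 1730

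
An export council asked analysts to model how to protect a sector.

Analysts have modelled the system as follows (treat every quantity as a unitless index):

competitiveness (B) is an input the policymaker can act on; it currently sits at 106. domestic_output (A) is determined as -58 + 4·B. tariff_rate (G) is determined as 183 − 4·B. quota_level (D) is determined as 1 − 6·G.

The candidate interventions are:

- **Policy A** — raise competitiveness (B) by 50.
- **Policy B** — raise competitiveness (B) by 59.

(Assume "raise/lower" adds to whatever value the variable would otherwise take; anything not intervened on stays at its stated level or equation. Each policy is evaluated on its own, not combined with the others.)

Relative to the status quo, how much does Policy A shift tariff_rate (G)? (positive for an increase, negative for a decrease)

-200

Baseline:
  B = 106
  G = 183 − 4·106 = -241
Policy A (B + 50):
  B = 106 + 50 = 156
  G = 183 − 4·156 = -441
Change in G: -441 − (-241) = -200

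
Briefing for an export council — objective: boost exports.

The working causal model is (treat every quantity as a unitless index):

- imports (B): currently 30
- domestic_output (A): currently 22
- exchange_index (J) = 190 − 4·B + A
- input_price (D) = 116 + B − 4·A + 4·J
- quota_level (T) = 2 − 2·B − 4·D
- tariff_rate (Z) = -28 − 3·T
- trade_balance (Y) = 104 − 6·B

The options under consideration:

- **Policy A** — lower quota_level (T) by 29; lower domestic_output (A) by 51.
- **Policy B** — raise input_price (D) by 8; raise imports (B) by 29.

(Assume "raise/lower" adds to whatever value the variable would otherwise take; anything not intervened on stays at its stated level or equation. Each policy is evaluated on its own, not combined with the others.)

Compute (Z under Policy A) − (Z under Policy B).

5037

Policy A (T − 29, A − 51):
  B = 30
  A = 22 − 51 = -29
  J = 190 − 4·30 + (-29) = 41
  D = 116 + 30 − 4·(-29) + 4·41 = 426
  T = 2 − 2·30 − 4·426 (−29 from intervention) = -1791
  Z = -28 − 3·(-1791) = 5345
Policy B (D + 8, B + 29):
  B = 30 + 29 = 59
  A = 22
  J = 190 − 4·59 + 22 = -24
  D = 116 + 59 − 4·22 + 4·(-24) (+8 from intervention) = -1
  T = 2 − 2·59 − 4·(-1) = -112
  Z = -28 − 3·(-112) = 308
Z: 5345 − 308 = 5037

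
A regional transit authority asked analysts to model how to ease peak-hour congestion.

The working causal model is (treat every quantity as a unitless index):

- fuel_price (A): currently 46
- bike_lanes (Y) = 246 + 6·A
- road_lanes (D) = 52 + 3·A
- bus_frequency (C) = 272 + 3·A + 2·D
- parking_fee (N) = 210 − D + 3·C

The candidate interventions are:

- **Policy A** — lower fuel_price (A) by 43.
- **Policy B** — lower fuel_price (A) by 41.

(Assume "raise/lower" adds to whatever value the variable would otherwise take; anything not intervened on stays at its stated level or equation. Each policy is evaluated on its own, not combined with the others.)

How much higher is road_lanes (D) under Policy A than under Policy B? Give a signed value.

-6

Policy A (A − 43):
  A = 46 − 43 = 3
  D = 52 + 3·3 = 61
Policy B (A − 41):
  A = 46 − 41 = 5
  D = 52 + 3·5 = 67
D: 61 − 67 = -6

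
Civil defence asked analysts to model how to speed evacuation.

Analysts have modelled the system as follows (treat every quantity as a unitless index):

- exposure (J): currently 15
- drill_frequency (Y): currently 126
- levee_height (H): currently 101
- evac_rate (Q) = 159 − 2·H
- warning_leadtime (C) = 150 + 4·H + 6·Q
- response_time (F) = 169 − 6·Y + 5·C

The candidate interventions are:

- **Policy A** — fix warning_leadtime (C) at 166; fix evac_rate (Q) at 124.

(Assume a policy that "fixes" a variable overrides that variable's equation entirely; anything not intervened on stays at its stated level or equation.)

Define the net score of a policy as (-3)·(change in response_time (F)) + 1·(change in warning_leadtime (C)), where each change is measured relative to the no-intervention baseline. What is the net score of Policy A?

Baseline:
  Y = 126
  H = 101
  Q = 159 − 2·101 = -43
  C = 150 + 4·101 + 6·(-43) = 296
  F = 169 − 6·126 + 5·296 = 893
Policy A (C := 166, Q := 124):
  Y = 126
  H = 101
  Q = 124
  C = 166
  F = 169 − 6·126 + 5·166 = 243
ΔF = 243 − 893 = -650; ΔC = 166 − 296 = -130
Score = (-3)·(-650) + 1·(-130) = 1820

1820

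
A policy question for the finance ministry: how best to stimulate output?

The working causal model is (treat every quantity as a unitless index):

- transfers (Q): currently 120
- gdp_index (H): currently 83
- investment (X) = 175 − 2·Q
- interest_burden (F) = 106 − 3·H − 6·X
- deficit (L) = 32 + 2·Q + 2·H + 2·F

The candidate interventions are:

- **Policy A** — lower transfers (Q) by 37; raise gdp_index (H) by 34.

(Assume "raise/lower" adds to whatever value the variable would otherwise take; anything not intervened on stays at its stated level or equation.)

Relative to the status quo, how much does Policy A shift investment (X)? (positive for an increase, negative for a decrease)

74

Baseline:
  Q = 120
  X = 175 − 2·120 = -65
Policy A (Q − 37, H + 34):
  Q = 120 − 37 = 83
  X = 175 − 2·83 = 9
Change in X: 9 − (-65) = 74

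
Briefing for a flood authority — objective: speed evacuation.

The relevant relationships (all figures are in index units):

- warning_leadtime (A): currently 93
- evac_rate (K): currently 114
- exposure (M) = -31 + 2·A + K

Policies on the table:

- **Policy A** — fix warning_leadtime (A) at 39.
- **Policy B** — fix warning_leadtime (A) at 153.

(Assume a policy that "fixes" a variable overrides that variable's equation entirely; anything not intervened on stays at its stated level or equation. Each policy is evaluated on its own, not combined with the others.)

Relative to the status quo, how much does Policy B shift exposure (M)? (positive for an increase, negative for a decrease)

120

Baseline:
  A = 93
  K = 114
  M = -31 + 2·93 + 114 = 269
Policy B (A := 153):
  A = 153
  K = 114
  M = -31 + 2·153 + 114 = 389
Change in M: 389 − 269 = 120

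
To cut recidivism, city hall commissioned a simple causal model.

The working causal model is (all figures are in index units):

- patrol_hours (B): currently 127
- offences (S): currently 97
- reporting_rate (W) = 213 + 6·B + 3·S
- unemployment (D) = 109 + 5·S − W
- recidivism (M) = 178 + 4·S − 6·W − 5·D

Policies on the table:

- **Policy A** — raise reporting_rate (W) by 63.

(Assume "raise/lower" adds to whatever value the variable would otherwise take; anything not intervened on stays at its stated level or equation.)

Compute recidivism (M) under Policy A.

Policy A (W + 63):
  B = 127
  S = 97
  W = 213 + 6·127 + 3·97 (+63 from intervention) = 1329
  D = 109 + 5·97 − 1329 = -735
  M = 178 + 4·97 − 6·1329 − 5·(-735) = -3733

-3733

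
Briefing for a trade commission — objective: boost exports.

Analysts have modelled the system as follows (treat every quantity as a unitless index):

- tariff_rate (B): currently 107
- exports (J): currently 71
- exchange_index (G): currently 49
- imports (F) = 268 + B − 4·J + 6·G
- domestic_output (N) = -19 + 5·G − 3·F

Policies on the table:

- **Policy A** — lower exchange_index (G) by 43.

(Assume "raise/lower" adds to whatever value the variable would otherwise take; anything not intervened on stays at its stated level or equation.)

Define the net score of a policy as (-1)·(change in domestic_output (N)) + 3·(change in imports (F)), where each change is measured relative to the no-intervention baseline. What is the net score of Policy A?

Baseline:
  B = 107
  J = 71
  G = 49
  F = 268 + 107 − 4·71 + 6·49 = 385
  N = -19 + 5·49 − 3·385 = -929
Policy A (G − 43):
  B = 107
  J = 71
  G = 49 − 43 = 6
  F = 268 + 107 − 4·71 + 6·6 = 127
  N = -19 + 5·6 − 3·127 = -370
ΔN = -370 − (-929) = 559; ΔF = 127 − 385 = -258
Score = (-1)·559 + 3·(-258) = -1333

-1333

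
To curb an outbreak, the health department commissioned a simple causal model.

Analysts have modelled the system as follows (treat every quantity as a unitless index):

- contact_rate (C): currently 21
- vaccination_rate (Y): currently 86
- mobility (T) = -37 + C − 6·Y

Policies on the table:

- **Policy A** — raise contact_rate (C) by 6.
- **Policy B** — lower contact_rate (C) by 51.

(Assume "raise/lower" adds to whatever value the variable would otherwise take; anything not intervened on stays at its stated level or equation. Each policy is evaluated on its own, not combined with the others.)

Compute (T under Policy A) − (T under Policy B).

57

Policy A (C + 6):
  C = 21 + 6 = 27
  Y = 86
  T = -37 + 27 − 6·86 = -526
Policy B (C − 51):
  C = 21 − 51 = -30
  Y = 86
  T = -37 + (-30) − 6·86 = -583
T: -526 − (-583) = 57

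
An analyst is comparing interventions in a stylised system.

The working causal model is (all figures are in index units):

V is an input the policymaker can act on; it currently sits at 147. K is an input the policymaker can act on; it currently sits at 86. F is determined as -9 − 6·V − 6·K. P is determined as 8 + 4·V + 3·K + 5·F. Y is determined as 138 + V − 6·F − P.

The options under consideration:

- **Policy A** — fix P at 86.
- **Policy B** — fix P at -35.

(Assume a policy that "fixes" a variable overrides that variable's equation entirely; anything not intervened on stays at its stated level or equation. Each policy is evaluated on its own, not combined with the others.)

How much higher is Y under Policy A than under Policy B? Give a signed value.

-121

Policy A (P := 86):
  V = 147
  K = 86
  F = -9 − 6·147 − 6·86 = -1407
  P = 86
  Y = 138 + 147 − 6·(-1407) − 86 = 8641
Policy B (P := -35):
  V = 147
  K = 86
  F = -9 − 6·147 − 6·86 = -1407
  P = -35
  Y = 138 + 147 − 6·(-1407) − (-35) = 8762
Y: 8641 − 8762 = -121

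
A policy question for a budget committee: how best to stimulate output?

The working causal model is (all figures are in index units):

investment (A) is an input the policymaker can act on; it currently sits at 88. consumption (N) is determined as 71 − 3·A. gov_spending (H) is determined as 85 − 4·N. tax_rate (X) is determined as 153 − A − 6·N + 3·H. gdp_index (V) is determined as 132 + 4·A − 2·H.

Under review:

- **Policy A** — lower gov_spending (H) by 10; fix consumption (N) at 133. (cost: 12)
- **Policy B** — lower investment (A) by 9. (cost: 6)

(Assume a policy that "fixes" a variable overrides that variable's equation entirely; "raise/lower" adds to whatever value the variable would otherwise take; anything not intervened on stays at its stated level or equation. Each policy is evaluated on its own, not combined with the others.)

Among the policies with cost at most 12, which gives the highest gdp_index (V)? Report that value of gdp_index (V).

1398

Policy A (H − 10, N := 133):
  A = 88
  N = 133
  H = 85 − 4·133 (−10 from intervention) = -457
  V = 132 + 4·88 − 2·(-457) = 1398
Policy B (A − 9):
  A = 88 − 9 = 79
  N = 71 − 3·79 = -166
  H = 85 − 4·(-166) = 749
  V = 132 + 4·79 − 2·749 = -1050
Comparing — Policy A: V=1398, Policy B: V=-1050. Highest is 1398 (Policy A).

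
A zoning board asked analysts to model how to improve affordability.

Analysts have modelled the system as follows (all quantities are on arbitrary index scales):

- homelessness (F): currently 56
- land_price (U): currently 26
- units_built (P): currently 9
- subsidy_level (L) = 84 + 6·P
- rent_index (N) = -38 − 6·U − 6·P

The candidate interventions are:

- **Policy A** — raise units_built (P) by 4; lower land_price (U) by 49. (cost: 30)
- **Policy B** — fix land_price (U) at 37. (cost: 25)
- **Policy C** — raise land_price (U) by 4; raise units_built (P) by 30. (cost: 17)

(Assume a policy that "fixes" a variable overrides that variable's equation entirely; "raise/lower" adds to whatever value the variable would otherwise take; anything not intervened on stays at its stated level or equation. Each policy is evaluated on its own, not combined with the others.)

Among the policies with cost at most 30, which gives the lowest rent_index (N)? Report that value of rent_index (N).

Policy A (P + 4, U − 49):
  U = 26 − 49 = -23
  P = 9 + 4 = 13
  N = -38 − 6·(-23) − 6·13 = 22
Policy B (U := 37):
  U = 37
  P = 9
  N = -38 − 6·37 − 6·9 = -314
Policy C (U + 4, P + 30):
  U = 26 + 4 = 30
  P = 9 + 30 = 39
  N = -38 − 6·30 − 6·39 = -452
Comparing — Policy A: N=22, Policy B: N=-314, Policy C: N=-452. Lowest is -452 (Policy C).

-452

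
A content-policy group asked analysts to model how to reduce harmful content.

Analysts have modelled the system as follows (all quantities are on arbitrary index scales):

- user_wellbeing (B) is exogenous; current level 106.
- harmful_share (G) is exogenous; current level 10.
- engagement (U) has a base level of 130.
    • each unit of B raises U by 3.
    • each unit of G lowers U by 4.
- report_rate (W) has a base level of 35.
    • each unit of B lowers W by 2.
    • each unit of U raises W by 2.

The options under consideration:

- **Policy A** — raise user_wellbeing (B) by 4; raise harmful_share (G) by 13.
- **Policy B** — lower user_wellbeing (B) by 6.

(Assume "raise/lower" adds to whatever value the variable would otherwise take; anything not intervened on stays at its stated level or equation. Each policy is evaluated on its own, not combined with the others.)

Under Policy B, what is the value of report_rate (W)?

Policy B (B − 6):
  B = 106 − 6 = 100
  G = 10
  U = 130 + 3·100 − 4·10 = 390
  W = 35 − 2·100 + 2·390 = 615

615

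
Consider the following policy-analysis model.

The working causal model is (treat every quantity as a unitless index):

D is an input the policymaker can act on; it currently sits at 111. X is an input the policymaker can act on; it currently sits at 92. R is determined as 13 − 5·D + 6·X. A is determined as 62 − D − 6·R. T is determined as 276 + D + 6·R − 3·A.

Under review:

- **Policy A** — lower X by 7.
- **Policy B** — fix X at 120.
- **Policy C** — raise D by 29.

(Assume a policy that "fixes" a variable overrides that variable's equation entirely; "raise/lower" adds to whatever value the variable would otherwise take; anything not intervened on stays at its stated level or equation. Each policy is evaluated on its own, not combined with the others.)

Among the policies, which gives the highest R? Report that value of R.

178

Policy A (X − 7):
  D = 111
  X = 92 − 7 = 85
  R = 13 − 5·111 + 6·85 = -32
Policy B (X := 120):
  D = 111
  X = 120
  R = 13 − 5·111 + 6·120 = 178
Policy C (D + 29):
  D = 111 + 29 = 140
  X = 92
  R = 13 − 5·140 + 6·92 = -135
Comparing — Policy A: R=-32, Policy B: R=178, Policy C: R=-135. Highest is 178 (Policy B).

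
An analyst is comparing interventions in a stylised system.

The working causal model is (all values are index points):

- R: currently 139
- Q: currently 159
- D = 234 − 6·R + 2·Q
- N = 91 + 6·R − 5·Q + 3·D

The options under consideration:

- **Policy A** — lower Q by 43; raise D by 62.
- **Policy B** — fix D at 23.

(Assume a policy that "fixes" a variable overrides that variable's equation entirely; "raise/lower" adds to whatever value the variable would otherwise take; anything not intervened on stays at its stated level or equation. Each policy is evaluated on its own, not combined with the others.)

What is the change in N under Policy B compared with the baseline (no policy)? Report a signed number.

Baseline:
  R = 139
  Q = 159
  D = 234 − 6·139 + 2·159 = -282
  N = 91 + 6·139 − 5·159 + 3·(-282) = -716
Policy B (D := 23):
  R = 139
  Q = 159
  D = 23
  N = 91 + 6·139 − 5·159 + 3·23 = 199
Change in N: 199 − (-716) = 915

915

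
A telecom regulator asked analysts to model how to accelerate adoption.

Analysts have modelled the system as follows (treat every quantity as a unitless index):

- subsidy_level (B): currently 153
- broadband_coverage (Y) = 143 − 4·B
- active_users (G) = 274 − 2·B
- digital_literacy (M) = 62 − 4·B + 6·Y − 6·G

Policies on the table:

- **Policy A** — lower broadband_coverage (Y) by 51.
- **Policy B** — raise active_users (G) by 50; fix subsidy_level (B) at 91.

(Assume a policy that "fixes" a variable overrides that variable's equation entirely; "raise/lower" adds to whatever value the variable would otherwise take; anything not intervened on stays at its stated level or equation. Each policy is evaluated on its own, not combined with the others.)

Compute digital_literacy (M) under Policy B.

Policy B (G + 50, B := 91):
  B = 91
  Y = 143 − 4·91 = -221
  G = 274 − 2·91 (+50 from intervention) = 142
  M = 62 − 4·91 + 6·(-221) − 6·142 = -2480

-2480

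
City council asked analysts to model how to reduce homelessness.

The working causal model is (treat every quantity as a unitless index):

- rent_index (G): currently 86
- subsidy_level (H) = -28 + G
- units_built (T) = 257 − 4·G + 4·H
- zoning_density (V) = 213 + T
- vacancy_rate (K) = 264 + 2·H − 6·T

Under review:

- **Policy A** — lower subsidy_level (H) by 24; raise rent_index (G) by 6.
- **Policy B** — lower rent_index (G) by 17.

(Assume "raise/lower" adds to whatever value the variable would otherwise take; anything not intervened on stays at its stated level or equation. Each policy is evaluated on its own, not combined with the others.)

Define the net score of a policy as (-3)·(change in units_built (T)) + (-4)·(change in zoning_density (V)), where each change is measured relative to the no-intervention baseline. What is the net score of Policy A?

Baseline:
  G = 86
  H = -28 + 86 = 58
  T = 257 − 4·86 + 4·58 = 145
  V = 213 + 145 = 358
Policy A (H − 24, G + 6):
  G = 86 + 6 = 92
  H = -28 + 92 (−24 from intervention) = 40
  T = 257 − 4·92 + 4·40 = 49
  V = 213 + 49 = 262
ΔT = 49 − 145 = -96; ΔV = 262 − 358 = -96
Score = (-3)·(-96) + (-4)·(-96) = 672

672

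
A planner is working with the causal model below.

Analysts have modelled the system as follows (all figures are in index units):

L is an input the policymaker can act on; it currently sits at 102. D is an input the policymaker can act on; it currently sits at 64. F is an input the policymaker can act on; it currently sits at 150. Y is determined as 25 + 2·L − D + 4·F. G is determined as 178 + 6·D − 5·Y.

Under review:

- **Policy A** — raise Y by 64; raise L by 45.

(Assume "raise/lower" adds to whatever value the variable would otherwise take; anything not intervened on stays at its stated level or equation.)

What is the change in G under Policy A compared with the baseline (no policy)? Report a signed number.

-770

Baseline:
  L = 102
  D = 64
  F = 150
  Y = 25 + 2·102 − 64 + 4·150 = 765
  G = 178 + 6·64 − 5·765 = -3263
Policy A (Y + 64, L + 45):
  L = 102 + 45 = 147
  D = 64
  F = 150
  Y = 25 + 2·147 − 64 + 4·150 (+64 from intervention) = 919
  G = 178 + 6·64 − 5·919 = -4033
Change in G: -4033 − (-3263) = -770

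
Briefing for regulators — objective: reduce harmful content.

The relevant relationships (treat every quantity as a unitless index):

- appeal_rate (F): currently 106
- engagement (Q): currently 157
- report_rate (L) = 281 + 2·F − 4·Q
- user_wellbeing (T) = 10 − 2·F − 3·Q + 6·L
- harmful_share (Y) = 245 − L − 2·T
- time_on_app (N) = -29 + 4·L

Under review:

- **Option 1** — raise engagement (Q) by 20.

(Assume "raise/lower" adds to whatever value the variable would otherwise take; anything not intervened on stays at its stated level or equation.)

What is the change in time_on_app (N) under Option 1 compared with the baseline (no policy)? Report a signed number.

-320

Baseline:
  F = 106
  Q = 157
  L = 281 + 2·106 − 4·157 = -135
  N = -29 + 4·(-135) = -569
Option 1 (Q + 20):
  F = 106
  Q = 157 + 20 = 177
  L = 281 + 2·106 − 4·177 = -215
  N = -29 + 4·(-215) = -889
Change in N: -889 − (-569) = -320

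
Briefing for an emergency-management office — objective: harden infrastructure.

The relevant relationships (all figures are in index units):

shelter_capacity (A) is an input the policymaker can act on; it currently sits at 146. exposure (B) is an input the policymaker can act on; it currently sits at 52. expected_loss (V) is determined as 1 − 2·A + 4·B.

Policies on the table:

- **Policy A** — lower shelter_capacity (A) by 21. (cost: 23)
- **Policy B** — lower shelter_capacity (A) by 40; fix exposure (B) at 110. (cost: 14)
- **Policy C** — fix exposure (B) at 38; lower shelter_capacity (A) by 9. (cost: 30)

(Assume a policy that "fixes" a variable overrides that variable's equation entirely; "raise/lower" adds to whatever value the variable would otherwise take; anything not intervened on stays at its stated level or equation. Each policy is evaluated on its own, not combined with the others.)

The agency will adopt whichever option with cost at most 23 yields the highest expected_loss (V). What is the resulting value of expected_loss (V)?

Policy A (A − 21):
  A = 146 − 21 = 125
  B = 52
  V = 1 − 2·125 + 4·52 = -41
Policy B (A − 40, B := 110):
  A = 146 − 40 = 106
  B = 110
  V = 1 − 2·106 + 4·110 = 229
Comparing — Policy A: V=-41, Policy B: V=229. Highest is 229 (Policy B).

229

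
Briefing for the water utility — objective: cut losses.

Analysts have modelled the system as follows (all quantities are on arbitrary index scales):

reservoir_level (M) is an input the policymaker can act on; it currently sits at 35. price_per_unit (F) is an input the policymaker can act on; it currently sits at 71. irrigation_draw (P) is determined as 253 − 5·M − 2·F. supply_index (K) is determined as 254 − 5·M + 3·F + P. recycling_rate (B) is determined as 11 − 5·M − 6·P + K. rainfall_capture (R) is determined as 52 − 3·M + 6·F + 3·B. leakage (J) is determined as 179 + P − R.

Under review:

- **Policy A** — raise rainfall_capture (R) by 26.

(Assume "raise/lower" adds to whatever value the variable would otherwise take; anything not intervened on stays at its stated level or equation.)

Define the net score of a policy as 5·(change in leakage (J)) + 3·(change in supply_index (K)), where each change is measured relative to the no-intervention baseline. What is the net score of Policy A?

Baseline:
  M = 35
  F = 71
  P = 253 − 5·35 − 2·71 = -64
  K = 254 − 5·35 + 3·71 + (-64) = 228
  B = 11 − 5·35 − 6·(-64) + 228 = 448
  R = 52 − 3·35 + 6·71 + 3·448 = 1717
  J = 179 + (-64) − 1717 = -1602
Policy A (R + 26):
  M = 35
  F = 71
  P = 253 − 5·35 − 2·71 = -64
  K = 254 − 5·35 + 3·71 + (-64) = 228
  B = 11 − 5·35 − 6·(-64) + 228 = 448
  R = 52 − 3·35 + 6·71 + 3·448 (+26 from intervention) = 1743
  J = 179 + (-64) − 1743 = -1628
ΔJ = -1628 − (-1602) = -26; ΔK = 228 − 228 = 0
Score = 5·(-26) + 3·0 = -130

-130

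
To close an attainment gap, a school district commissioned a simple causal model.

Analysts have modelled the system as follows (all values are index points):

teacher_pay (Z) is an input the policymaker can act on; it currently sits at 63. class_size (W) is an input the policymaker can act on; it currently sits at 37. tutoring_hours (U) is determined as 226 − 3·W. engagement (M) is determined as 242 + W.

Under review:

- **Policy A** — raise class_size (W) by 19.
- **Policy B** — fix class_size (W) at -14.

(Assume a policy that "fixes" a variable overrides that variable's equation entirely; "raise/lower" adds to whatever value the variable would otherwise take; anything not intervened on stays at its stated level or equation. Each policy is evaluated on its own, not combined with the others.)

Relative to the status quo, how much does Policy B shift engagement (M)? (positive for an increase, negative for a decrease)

-51

Baseline:
  W = 37
  M = 242 + 37 = 279
Policy B (W := -14):
  W = -14
  M = 242 + (-14) = 228
Change in M: 228 − 279 = -51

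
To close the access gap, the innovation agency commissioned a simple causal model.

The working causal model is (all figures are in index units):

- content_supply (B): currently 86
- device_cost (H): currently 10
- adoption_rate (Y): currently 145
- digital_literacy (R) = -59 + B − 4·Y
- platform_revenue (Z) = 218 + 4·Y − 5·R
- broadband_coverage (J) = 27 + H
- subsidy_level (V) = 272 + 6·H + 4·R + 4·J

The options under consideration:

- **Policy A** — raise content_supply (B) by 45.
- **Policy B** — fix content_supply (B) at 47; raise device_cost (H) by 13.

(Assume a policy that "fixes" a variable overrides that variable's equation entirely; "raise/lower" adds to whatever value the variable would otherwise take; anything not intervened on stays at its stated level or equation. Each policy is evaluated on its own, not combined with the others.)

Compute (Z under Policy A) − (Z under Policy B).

Policy A (B + 45):
  B = 86 + 45 = 131
  Y = 145
  R = -59 + 131 − 4·145 = -508
  Z = 218 + 4·145 − 5·(-508) = 3338
Policy B (B := 47, H + 13):
  B = 47
  Y = 145
  R = -59 + 47 − 4·145 = -592
  Z = 218 + 4·145 − 5·(-592) = 3758
Z: 3338 − 3758 = -420

-420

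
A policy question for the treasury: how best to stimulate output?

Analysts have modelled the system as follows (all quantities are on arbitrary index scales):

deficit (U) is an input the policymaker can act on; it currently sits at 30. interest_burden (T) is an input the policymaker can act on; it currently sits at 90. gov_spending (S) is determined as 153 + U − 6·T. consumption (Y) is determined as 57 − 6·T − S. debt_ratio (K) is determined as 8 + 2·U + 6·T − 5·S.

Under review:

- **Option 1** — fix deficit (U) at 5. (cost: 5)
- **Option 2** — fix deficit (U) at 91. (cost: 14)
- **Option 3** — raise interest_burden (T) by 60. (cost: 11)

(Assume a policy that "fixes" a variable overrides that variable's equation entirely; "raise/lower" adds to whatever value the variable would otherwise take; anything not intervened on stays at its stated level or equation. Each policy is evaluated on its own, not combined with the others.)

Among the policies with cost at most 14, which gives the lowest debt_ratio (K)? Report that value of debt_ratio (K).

2210

Option 1 (U := 5):
  U = 5
  T = 90
  S = 153 + 5 − 6·90 = -382
  K = 8 + 2·5 + 6·90 − 5·(-382) = 2468
Option 2 (U := 91):
  U = 91
  T = 90
  S = 153 + 91 − 6·90 = -296
  K = 8 + 2·91 + 6·90 − 5·(-296) = 2210
Option 3 (T + 60):
  U = 30
  T = 90 + 60 = 150
  S = 153 + 30 − 6·150 = -717
  K = 8 + 2·30 + 6·150 − 5·(-717) = 4553
Comparing — Option 1: K=2468, Option 2: K=2210, Option 3: K=4553. Lowest is 2210 (Option 2).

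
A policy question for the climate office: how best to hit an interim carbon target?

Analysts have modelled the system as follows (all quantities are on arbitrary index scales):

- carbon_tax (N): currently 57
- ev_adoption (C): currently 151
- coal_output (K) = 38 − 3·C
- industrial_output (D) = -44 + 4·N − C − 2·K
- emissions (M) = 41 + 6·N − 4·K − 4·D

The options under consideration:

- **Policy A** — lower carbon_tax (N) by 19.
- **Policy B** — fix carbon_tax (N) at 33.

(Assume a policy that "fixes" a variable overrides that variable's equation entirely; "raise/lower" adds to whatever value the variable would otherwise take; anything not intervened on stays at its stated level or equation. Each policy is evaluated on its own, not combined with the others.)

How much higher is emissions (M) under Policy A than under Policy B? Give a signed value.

Policy A (N − 19):
  N = 57 − 19 = 38
  C = 151
  K = 38 − 3·151 = -415
  D = -44 + 4·38 − 151 − 2·(-415) = 787
  M = 41 + 6·38 − 4·(-415) − 4·787 = -1219
Policy B (N := 33):
  N = 33
  C = 151
  K = 38 − 3·151 = -415
  D = -44 + 4·33 − 151 − 2·(-415) = 767
  M = 41 + 6·33 − 4·(-415) − 4·767 = -1169
M: -1219 − (-1169) = -50

-50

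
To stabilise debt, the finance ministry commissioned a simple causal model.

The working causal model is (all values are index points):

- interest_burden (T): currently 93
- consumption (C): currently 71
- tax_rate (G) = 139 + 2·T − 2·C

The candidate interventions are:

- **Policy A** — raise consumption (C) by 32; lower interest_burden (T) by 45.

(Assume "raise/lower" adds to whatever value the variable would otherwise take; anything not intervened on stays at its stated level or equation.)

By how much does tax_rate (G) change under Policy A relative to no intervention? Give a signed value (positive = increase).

Baseline:
  T = 93
  C = 71
  G = 139 + 2·93 − 2·71 = 183
Policy A (C + 32, T − 45):
  T = 93 − 45 = 48
  C = 71 + 32 = 103
  G = 139 + 2·48 − 2·103 = 29
Change in G: 29 − 183 = -154

-154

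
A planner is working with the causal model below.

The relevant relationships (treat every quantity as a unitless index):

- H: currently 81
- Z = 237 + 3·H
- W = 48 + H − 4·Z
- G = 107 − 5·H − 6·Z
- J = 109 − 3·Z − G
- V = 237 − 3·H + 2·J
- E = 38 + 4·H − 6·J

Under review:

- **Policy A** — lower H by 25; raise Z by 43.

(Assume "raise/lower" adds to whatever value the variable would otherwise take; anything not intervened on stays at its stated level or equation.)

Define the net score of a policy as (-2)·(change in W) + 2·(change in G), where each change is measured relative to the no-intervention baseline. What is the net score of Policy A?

428

Baseline:
  H = 81
  Z = 237 + 3·81 = 480
  W = 48 + 81 − 4·480 = -1791
  G = 107 − 5·81 − 6·480 = -3178
Policy A (H − 25, Z + 43):
  H = 81 − 25 = 56
  Z = 237 + 3·56 (+43 from intervention) = 448
  W = 48 + 56 − 4·448 = -1688
  G = 107 − 5·56 − 6·448 = -2861
ΔW = -1688 − (-1791) = 103; ΔG = -2861 − (-3178) = 317
Score = (-2)·103 + 2·317 = 428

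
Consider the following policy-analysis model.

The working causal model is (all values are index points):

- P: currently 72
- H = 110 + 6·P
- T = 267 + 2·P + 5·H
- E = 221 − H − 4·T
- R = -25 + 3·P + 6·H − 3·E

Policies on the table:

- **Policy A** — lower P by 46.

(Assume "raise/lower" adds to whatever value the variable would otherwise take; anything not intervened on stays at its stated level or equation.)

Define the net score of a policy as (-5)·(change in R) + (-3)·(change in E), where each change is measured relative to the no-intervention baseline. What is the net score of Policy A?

82938

Baseline:
  P = 72
  H = 110 + 6·72 = 542
  T = 267 + 2·72 + 5·542 = 3121
  E = 221 − 542 − 4·3121 = -12805
  R = -25 + 3·72 + 6·542 − 3·(-12805) = 41858
Policy A (P − 46):
  P = 72 − 46 = 26
  H = 110 + 6·26 = 266
  T = 267 + 2·26 + 5·266 = 1649
  E = 221 − 266 − 4·1649 = -6641
  R = -25 + 3·26 + 6·266 − 3·(-6641) = 21572
ΔR = 21572 − 41858 = -20286; ΔE = -6641 − (-12805) = 6164
Score = (-5)·(-20286) + (-3)·6164 = 82938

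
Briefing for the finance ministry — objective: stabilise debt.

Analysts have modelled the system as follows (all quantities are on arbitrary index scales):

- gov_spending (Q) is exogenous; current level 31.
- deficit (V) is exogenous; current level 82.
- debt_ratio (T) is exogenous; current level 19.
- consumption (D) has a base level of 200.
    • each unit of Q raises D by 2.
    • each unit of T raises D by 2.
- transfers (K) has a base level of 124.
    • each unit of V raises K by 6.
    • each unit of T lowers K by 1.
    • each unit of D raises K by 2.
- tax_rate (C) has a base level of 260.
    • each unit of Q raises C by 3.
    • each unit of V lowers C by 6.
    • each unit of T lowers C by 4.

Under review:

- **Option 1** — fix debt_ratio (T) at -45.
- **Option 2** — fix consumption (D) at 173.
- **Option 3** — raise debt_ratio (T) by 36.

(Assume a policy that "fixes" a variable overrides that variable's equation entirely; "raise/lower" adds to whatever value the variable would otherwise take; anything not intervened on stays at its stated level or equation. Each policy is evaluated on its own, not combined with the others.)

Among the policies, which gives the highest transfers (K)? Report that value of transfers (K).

Option 1 (T := -45):
  Q = 31
  V = 82
  T = -45
  D = 200 + 2·31 + 2·(-45) = 172
  K = 124 + 6·82 − (-45) + 2·172 = 1005
Option 2 (D := 173):
  Q = 31
  V = 82
  T = 19
  D = 173
  K = 124 + 6·82 − 19 + 2·173 = 943
Option 3 (T + 36):
  Q = 31
  V = 82
  T = 19 + 36 = 55
  D = 200 + 2·31 + 2·55 = 372
  K = 124 + 6·82 − 55 + 2·372 = 1305
Comparing — Option 1: K=1005, Option 2: K=943, Option 3: K=1305. Highest is 1305 (Option 3).

1305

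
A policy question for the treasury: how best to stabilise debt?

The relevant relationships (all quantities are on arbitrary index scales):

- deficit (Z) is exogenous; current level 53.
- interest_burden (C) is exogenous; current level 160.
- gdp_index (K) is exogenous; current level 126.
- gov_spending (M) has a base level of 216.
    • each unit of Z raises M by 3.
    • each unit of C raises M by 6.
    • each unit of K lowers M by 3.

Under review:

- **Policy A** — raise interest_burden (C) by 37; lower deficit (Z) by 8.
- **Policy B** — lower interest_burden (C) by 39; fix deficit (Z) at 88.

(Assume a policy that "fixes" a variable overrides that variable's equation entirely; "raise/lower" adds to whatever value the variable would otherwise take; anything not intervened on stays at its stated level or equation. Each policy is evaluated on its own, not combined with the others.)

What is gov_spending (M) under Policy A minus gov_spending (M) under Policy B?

Policy A (C + 37, Z − 8):
  Z = 53 − 8 = 45
  C = 160 + 37 = 197
  K = 126
  M = 216 + 3·45 + 6·197 − 3·126 = 1155
Policy B (C − 39, Z := 88):
  Z = 88
  C = 160 − 39 = 121
  K = 126
  M = 216 + 3·88 + 6·121 − 3·126 = 828
M: 1155 − 828 = 327

327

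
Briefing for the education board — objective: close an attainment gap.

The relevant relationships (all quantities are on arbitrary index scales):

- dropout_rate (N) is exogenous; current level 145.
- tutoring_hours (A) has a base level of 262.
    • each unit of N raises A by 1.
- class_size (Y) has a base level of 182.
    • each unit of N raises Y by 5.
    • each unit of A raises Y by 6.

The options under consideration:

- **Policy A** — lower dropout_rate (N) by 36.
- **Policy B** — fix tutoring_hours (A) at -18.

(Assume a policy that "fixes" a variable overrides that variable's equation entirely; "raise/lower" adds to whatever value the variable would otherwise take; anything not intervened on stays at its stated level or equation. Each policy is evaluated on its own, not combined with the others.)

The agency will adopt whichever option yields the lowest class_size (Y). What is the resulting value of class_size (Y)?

Policy A (N − 36):
  N = 145 − 36 = 109
  A = 262 + 109 = 371
  Y = 182 + 5·109 + 6·371 = 2953
Policy B (A := -18):
  N = 145
  A = -18
  Y = 182 + 5·145 + 6·(-18) = 799
Comparing — Policy A: Y=2953, Policy B: Y=799. Lowest is 799 (Policy B).

799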